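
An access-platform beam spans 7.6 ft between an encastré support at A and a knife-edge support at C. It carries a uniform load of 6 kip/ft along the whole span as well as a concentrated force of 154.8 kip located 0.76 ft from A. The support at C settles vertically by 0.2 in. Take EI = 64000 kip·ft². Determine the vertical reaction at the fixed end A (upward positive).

Release the roller at C. Primary structure: cantilever fixed at A.
Primary-structure tip deflection at C by superposition:
  UDL 6: wL⁴/(8EI) = 2502/EI
  point load 154.8 at a = 0.76: Pa²(3L − a)/(6EI) = 328.4/EI
  δ_0 = 2831/EI
Tip deflection under a unit load at C: L³/(3EI) = 146.3/EI.
With EI = 64000 kip·ft²: δ_0 = 0.044228 ft and δ_{CC} = 0.002286 ft/kip.
Compatibility — the beam at C must follow the support down by 0.01667 ft: δ_0 − R_C·δ_{CC} = 0.01667, so R_C = (0.044228 − 0.01667)/0.002286 = 12.05 kip.
Vertical equilibrium: R_A = ΣP − R_C = 200.4 − 12.05 = 188.3 kip.

R_A = 188.3 kip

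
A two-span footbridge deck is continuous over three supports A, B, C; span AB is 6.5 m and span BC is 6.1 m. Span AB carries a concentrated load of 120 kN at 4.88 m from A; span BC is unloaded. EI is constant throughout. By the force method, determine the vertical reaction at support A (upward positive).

Insert a hinge at B; M_B is the redundant, and each span becomes simply supported.
End slopes at the hinge B, treating each span as simply supported:
  span AB: point load 120 at a = 4.88: Pab(L + a)/(6LEI) = 276.8/EI
  relative rotation θ_0 = (276.8 + 0)/EI = 276.8/EI
A unit hogging moment at B produces rotation L₁/(3EI) + L₂/(3EI) = 4.2/EI.
Compatibility: M_B·(L₁+L₂)/(3EI) = θ_0, giving M_B = 65.91 kN·m (hogging).
Span AB, ΣM about A with M_B applied at B: R_B^{AB}·6.5 = 585.6 + 65.91, so R_B^{AB} = 100.2 kN and R_A = 120 − 100.2 = 19.77 kN.

R_A = 19.77 kN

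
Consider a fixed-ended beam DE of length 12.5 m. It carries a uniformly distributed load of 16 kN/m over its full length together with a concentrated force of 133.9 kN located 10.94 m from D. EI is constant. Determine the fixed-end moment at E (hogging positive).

Release both end moments; the primary structure is a simply-supported span DE with redundants M_D and M_E.
On the primary (simply-supported) span, the end slopes from the loading are:
  at D: UDL 16: wL³/(24EI) = 1302/EI
  at E: UDL 16: wL³/(24EI) = 1302/EI
  at D: point load 133.9 at a = 10.94: Pab(L + b)/(6LEI) = 428.4/EI
  at E: point load 133.9 at a = 10.94: Pab(L + a)/(6LEI) = 714.2/EI
  θ_D0 = 1730/EI,  θ_E0 = 2016/EI
Flexibility coefficients: a unit moment at one end gives L/(3EI) there and L/(6EI) at the far end, so f₁₁ = f₂₂ = 4.167/EI and f₁₂ = f₂₁ = 2.083/EI.
Compatibility — zero rotation at each built-in end:
  4.167 M_D + 2.083 M_E = 1730
  2.083 M_D + 4.167 M_E = 2016
Solving the pair gives M_D = 231.1 kN·m and M_E = 368.3 kN·m (hogging).

M_E = 368.3 kN·m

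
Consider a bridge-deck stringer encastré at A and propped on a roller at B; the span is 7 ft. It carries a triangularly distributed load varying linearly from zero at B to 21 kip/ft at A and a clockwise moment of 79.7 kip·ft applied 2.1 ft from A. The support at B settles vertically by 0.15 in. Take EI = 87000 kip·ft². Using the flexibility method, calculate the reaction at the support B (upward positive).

Take the reaction at B as the redundant and release it; the primary structure is a cantilever fixed at A.
Primary-structure tip deflection at B by superposition:
  triangular load, peak 21 at the fixed end: w₀L⁴/(30EI) = 1681/EI
  clockwise couple 79.7 at a = 2.1: M₀a(2L − a)/(2EI) = 995.9/EI
  δ_0 = 2677/EI
Tip deflection under a unit load at B: L³/(3EI) = 114.3/EI.
With EI = 87000 kip·ft²: δ_0 = 0.030765 ft and δ_{BB} = 0.001314 ft/kip.
Compatibility — the beam at B must follow the support down by 0.0125 ft: δ_0 − R_B·δ_{BB} = 0.0125, so R_B = (0.030765 − 0.0125)/0.001314 = 13.9 kip.

R_B = 13.9 kip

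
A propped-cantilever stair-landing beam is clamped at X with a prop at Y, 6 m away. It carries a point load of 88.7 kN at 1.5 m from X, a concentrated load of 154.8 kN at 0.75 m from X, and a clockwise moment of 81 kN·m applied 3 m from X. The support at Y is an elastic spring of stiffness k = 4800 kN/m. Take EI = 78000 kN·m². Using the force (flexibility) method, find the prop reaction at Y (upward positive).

R_Y = 21.45 kN

Remove the prop at Y; the released (primary) structure is a cantilever built in at X.
Free-end deflection of the primary structure under the applied loading (downward +):
  point load 88.7 at a = 1.5: Pa²(3L − a)/(6EI) = 548.8/EI
  point load 154.8 at a = 0.75: Pa²(3L − a)/(6EI) = 250.3/EI
  clockwise couple 81 at a = 3: M₀a(2L − a)/(2EI) = 1094/EI
  δ_0 = 1893/EI
Tip deflection under a unit load at Y: L³/(3EI) = 72/EI.
With EI = 78000 kN·m²: δ_0 = 0.024265 m and δ_{YY} = 0.000923 m/kN.
Compatibility — the spring shortens by R_Y/k under the reaction it provides: δ_0 − R_Y·δ_{YY} = R_Y/k. With 1/k = 0.000208 m/kN, R_Y = δ_0 / (δ_{YY} + 1/k) = 0.024265 / (0.000923 + 0.000208) = 21.45 kN.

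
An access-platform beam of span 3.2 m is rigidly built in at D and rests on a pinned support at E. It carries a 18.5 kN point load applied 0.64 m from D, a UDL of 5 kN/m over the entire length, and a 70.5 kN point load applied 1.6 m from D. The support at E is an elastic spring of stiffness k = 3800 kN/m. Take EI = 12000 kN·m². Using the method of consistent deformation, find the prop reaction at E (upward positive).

R_E = 22.55 kN

Choose R_E as the redundant. The primary structure is the cantilever fixed at D.
Deflection at E on the released cantilever, summing each load's contribution:
  point load 18.5 at a = 0.64: Pa²(3L − a)/(6EI) = 11.32/EI
  UDL 5: wL⁴/(8EI) = 65.54/EI
  point load 70.5 at a = 1.6: Pa²(3L − a)/(6EI) = 240.6/EI
  δ_0 = 317.5/EI
Tip deflection under a unit load at E: L³/(3EI) = 10.92/EI.
With EI = 12000 kN·m²: δ_0 = 0.026458 m and δ_{EE} = 0.00091 m/kN.
Compatibility — the spring shortens by R_E/k under the reaction it provides: δ_0 − R_E·δ_{EE} = R_E/k. With 1/k = 0.000263 m/kN, R_E = δ_0 / (δ_{EE} + 1/k) = 0.026458 / (0.00091 + 0.000263) = 22.55 kN.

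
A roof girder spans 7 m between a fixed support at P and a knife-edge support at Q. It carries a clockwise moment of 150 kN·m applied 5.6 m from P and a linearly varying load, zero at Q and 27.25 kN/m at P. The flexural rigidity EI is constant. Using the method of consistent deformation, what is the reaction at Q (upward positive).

Choose R_Q as the redundant. The primary structure is the cantilever fixed at P.
Deflection at Q on the released cantilever, summing each load's contribution:
  clockwise couple 150 at a = 5.6: M₀a(2L − a)/(2EI) = 3528/EI
  triangular load, peak 27.25 at the fixed end: w₀L⁴/(30EI) = 2181/EI
  δ_0 = 5709/EI
Tip deflection under a unit load at Q: L³/(3EI) = 114.3/EI.
The prop prevents deflection at Q: R_Q = δ_0/δ_{QQ} = 5709/114.3 = 49.93 kN.

R_Q = 49.93 kN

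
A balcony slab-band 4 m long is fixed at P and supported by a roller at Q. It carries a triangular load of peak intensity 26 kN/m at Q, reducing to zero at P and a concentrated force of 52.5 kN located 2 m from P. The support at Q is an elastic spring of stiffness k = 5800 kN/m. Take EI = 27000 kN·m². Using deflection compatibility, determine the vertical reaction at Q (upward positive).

R_Q = 36.94 kN

Take the reaction at Q as the redundant and release it; the primary structure is a cantilever fixed at P.
Deflection at Q on the released cantilever, summing each load's contribution:
  triangular load, peak 26 at the free end: 11w₀L⁴/(120EI) = 610.1/EI
  point load 52.5 at a = 2: Pa²(3L − a)/(6EI) = 350/EI
  δ_0 = 960.1/EI
Tip deflection under a unit load at Q: L³/(3EI) = 21.33/EI.
With EI = 27000 kN·m²: δ_0 = 0.03556 m and δ_{QQ} = 0.00079 m/kN.
Compatibility — the spring shortens by R_Q/k under the reaction it provides: δ_0 − R_Q·δ_{QQ} = R_Q/k. With 1/k = 0.000172 m/kN, R_Q = δ_0 / (δ_{QQ} + 1/k) = 0.03556 / (0.00079 + 0.000172) = 36.94 kN.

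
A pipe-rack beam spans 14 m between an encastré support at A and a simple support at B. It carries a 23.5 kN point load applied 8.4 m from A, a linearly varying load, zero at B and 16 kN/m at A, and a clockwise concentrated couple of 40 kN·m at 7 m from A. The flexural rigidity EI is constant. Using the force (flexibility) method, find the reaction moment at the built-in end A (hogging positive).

M_A = 259.3 kN·m

Release the roller at B. Primary structure: cantilever fixed at A.
Primary-structure tip deflection at B by superposition:
  point load 23.5 at a = 8.4: Pa²(3L − a)/(6EI) = 9286/EI
  triangular load, peak 16 at the fixed end: w₀L⁴/(30EI) = 20489/EI
  clockwise couple 40 at a = 7: M₀a(2L − a)/(2EI) = 2940/EI
  δ_0 = 32714/EI
Flexibility coefficient — unit upward force at B: δ_{BB} = L³/(3EI) = 914.7/EI.
Compatibility at B: δ_0 − R_B·δ_{BB} = 0, so R_B = 32714/914.7 = 35.77 kN.
Moment equilibrium about A: M_A = Σ(load moments about A) − R_B·L = 760.1 − 35.77×14 = 259.3 kN·m.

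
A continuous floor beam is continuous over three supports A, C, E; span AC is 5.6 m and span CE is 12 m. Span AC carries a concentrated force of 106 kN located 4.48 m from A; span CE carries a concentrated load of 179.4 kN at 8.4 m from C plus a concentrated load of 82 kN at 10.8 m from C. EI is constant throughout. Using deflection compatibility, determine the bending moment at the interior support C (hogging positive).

Insert a hinge at C; M_C is the redundant, and each span becomes simply supported.
Rotations at C on the released spans (each span's end-slope, ×1/EI):
  span AC: point load 106 at a = 4.48: Pab(L + a)/(6LEI) = 159.6/EI
  span CE: point load 179.4 at a = 8.4: Pab(L + b)/(6LEI) = 1175/EI
  span CE: point load 82 at a = 10.8: Pab(L + b)/(6LEI) = 194.8/EI
  relative rotation θ_0 = (159.6 + 1370)/EI = 1530/EI
A unit hogging moment at C produces rotation L₁/(3EI) + L₂/(3EI) = 5.867/EI.
Slope continuity at C: θ_0 = M_C·5.867/EI, so M_C = 1530/5.867 = 260.8 kN·m (hogging).

M_C = 260.8 kN·m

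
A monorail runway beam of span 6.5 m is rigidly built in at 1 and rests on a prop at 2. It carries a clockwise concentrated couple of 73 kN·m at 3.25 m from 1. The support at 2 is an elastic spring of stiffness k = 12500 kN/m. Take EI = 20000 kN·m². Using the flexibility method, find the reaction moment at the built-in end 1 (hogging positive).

M_1 = -7.714 kN·m

Release the roller at 2. Primary structure: cantilever fixed at 1.
Downward deflection at the released point 2 due to the loads:
  clockwise couple 73 at a = 3.25: M₀a(2L − a)/(2EI) = 1157/EI
Tip deflection under a unit load at 2: L³/(3EI) = 91.54/EI.
With EI = 20000 kN·m²: δ_0 = 0.05783 m and δ_{22} = 0.004577 m/kN.
Compatibility — the spring shortens by R_2/k under the reaction it provides: δ_0 − R_2·δ_{22} = R_2/k. With 1/k = 0.00008 m/kN, R_2 = δ_0 / (δ_{22} + 1/k) = 0.05783 / (0.004577 + 0.00008) = 12.42 kN.
Moment equilibrium about 1: M_1 = Σ(load moments about 1) − R_2·L = 73 − 12.42×6.5 = -7.714 kN·m.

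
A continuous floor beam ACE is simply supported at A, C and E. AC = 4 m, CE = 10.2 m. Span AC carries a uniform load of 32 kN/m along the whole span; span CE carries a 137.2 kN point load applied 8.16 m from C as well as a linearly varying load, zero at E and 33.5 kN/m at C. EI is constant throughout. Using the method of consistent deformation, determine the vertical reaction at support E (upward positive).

R_E = 139.1 kN

Release continuity at C by inserting a hinge; the redundant is the internal moment M_C. The primary structure is two simply-supported spans AC and CE.
Discontinuity in slope at C on the released structure — sum the simple-span end rotations:
  span AC: UDL 32: wL³/(24EI) = 85.33/EI
  span CE: point load 137.2 at a = 8.16: Pab(L + b)/(6LEI) = 456.8/EI
  span CE: triangular load, peak 33.5: w₀L³/(45EI) = 790/EI
  relative rotation θ_0 = (85.33 + 1247)/EI = 1332/EI
A unit hogging moment at C produces rotation L₁/(3EI) + L₂/(3EI) = 4.733/EI.
Compatibility: M_C·(L₁+L₂)/(3EI) = θ_0, giving M_C = 281.4 kN·m (hogging).
Span CE, ΣM about E: R_C^{CE}·10.2 = 1442 + 281.4, so R_C^{CE} = 168.9 kN and R_E = 308.1 − 168.9 = 139.1 kN.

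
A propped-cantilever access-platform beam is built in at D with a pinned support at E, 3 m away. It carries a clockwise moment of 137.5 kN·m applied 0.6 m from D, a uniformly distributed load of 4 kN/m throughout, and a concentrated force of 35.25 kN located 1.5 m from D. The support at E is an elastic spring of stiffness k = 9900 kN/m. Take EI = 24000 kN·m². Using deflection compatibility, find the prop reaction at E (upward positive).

Take the reaction at E as the redundant and release it; the primary structure is a cantilever fixed at D.
Deflection at E on the released cantilever, summing each load's contribution:
  clockwise couple 137.5 at a = 0.6: M₀a(2L − a)/(2EI) = 222.8/EI
  UDL 4: wL⁴/(8EI) = 40.5/EI
  point load 35.25 at a = 1.5: Pa²(3L − a)/(6EI) = 99.14/EI
  δ_0 = 362.4/EI
Tip deflection under a unit load at E: L³/(3EI) = 9/EI.
With EI = 24000 kN·m²: δ_0 = 0.0151 m and δ_{EE} = 0.000375 m/kN.
Compatibility — the spring shortens by R_E/k under the reaction it provides: δ_0 − R_E·δ_{EE} = R_E/k. With 1/k = 0.000101 m/kN, R_E = δ_0 / (δ_{EE} + 1/k) = 0.0151 / (0.000375 + 0.000101) = 31.72 kN.

R_E = 31.72 kN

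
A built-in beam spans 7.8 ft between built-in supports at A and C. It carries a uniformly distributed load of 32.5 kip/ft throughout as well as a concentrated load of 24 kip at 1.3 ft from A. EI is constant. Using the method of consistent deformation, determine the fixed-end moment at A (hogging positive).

Take the two fixed-end moments M_A, M_C as redundants; the released structure is the simple span AC.
End rotations of the released simple span under the applied load (×1/EI):
  at A: UDL 32.5: wL³/(24EI) = 642.6/EI
  at C: UDL 32.5: wL³/(24EI) = 642.6/EI
  at A: point load 24 at a = 1.3: Pab(L + b)/(6LEI) = 61.97/EI
  at C: point load 24 at a = 1.3: Pab(L + a)/(6LEI) = 39.43/EI
  θ_A0 = 704.6/EI,  θ_C0 = 682.1/EI
Flexibility coefficients: a unit moment at one end gives L/(3EI) there and L/(6EI) at the far end, so f₁₁ = f₂₂ = 2.6/EI and f₁₂ = f₂₁ = 1.3/EI.
Compatibility — zero rotation at each built-in end:
  2.6 M_A + 1.3 M_C = 704.6
  1.3 M_A + 2.6 M_C = 682.1
Solving the pair gives M_A = 186.4 kip·ft and M_C = 169.1 kip·ft (hogging).

M_A = 186.4 kip·ft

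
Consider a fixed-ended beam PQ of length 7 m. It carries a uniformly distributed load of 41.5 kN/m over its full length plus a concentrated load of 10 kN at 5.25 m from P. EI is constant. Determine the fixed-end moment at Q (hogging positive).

M_Q = 179.3 kN·m

Take the two fixed-end moments M_P, M_Q as redundants; the released structure is the simple span PQ.
On the primary (simply-supported) span, the end slopes from the loading are:
  at P: UDL 41.5: wL³/(24EI) = 593.1/EI
  at Q: UDL 41.5: wL³/(24EI) = 593.1/EI
  at P: point load 10 at a = 5.25: Pab(L + b)/(6LEI) = 19.14/EI
  at Q: point load 10 at a = 5.25: Pab(L + a)/(6LEI) = 26.8/EI
  θ_P0 = 612.2/EI,  θ_Q0 = 619.9/EI
Flexibility coefficients: a unit moment at one end gives L/(3EI) there and L/(6EI) at the far end, so f₁₁ = f₂₂ = 2.333/EI and f₁₂ = f₂₁ = 1.167/EI.
Compatibility — zero rotation at each built-in end:
  2.333 M_P + 1.167 M_Q = 612.2
  1.167 M_P + 2.333 M_Q = 619.9
Solving the pair gives M_P = 172.7 kN·m and M_Q = 179.3 kN·m (hogging).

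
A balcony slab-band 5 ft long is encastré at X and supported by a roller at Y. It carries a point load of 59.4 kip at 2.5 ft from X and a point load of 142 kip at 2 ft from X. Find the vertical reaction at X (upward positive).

R_X = 153.3 kip

Choose R_Y as the redundant. The primary structure is the cantilever fixed at X.
Primary-structure tip deflection at Y by superposition:
  point load 59.4 at a = 2.5: Pa²(3L − a)/(6EI) = 773.4/EI
  point load 142 at a = 2: Pa²(3L − a)/(6EI) = 1231/EI
  δ_0 = 2004/EI
Flexibility coefficient — unit upward force at Y: δ_{YY} = L³/(3EI) = 41.67/EI.
Compatibility at Y: δ_0 − R_Y·δ_{YY} = 0, so R_Y = 2004/41.67 = 48.1 kip.
Vertical equilibrium: R_X = ΣP − R_Y = 201.4 − 48.1 = 153.3 kip.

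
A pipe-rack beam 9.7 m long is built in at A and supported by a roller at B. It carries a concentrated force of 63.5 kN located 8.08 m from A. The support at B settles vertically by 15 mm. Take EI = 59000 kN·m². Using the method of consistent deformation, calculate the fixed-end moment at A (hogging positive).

Choose R_B as the redundant. The primary structure is the cantilever fixed at A.
Free-end deflection of the primary structure under the applied loading (downward +):
  point load 63.5 at a = 8.08: Pa²(3L − a)/(6EI) = 14524/EI
Flexibility coefficient — unit upward force at B: δ_{BB} = L³/(3EI) = 304.2/EI.
With EI = 59000 kN·m²: δ_0 = 0.24616 m and δ_{BB} = 0.005156 m/kN.
Compatibility — the beam at B must follow the support down by 0.015 m: δ_0 − R_B·δ_{BB} = 0.015, so R_B = (0.24616 − 0.015)/0.005156 = 44.83 kN.
Moment equilibrium about A: M_A = Σ(load moments about A) − R_B·L = 513.1 − 44.83×9.7 = 78.22 kN·m.

M_A = 78.22 kN·m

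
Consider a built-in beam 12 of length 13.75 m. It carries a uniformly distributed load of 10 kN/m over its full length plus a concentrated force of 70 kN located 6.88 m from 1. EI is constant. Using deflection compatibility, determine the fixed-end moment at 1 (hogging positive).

M_1 = 277.8 kN·m

Release both end moments; the primary structure is a simply-supported span 12 with redundants M_1 and M_2.
End rotations of the released simple span under the applied load (×1/EI):
  at 1: UDL 10: wL³/(24EI) = 1083/EI
  at 2: UDL 10: wL³/(24EI) = 1083/EI
  at 1: point load 70 at a = 6.88: Pab(L + b)/(6LEI) = 826.9/EI
  at 2: point load 70 at a = 6.88: Pab(L + a)/(6LEI) = 827.3/EI
  θ_10 = 1910/EI,  θ_20 = 1911/EI
Flexibility coefficients: a unit moment at one end gives L/(3EI) there and L/(6EI) at the far end, so f₁₁ = f₂₂ = 4.583/EI and f₁₂ = f₂₁ = 2.292/EI.
Compatibility — zero rotation at each built-in end:
  4.583 M_1 + 2.292 M_2 = 1910
  2.292 M_1 + 4.583 M_2 = 1911
Solving the pair gives M_1 = 277.8 kN·m and M_2 = 278 kN·m (hogging).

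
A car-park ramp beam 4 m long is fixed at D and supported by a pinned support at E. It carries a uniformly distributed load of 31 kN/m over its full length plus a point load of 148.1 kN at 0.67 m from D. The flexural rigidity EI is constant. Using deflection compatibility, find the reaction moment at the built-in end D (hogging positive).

M_D = 137.7 kN·m

Take the reaction at E as the redundant and release it; the primary structure is a cantilever fixed at D.
Free-end deflection of the primary structure under the applied loading (downward +):
  UDL 31: wL⁴/(8EI) = 992/EI
  point load 148.1 at a = 0.67: Pa²(3L − a)/(6EI) = 125.5/EI
  δ_0 = 1118/EI
Flexibility coefficient — unit upward force at E: δ_{EE} = L³/(3EI) = 21.33/EI.
The prop prevents deflection at E: R_E = δ_0/δ_{EE} = 1118/21.33 = 52.38 kN.
Moment equilibrium about D: M_D = Σ(load moments about D) − R_E·L = 347.2 − 52.38×4 = 137.7 kN·m.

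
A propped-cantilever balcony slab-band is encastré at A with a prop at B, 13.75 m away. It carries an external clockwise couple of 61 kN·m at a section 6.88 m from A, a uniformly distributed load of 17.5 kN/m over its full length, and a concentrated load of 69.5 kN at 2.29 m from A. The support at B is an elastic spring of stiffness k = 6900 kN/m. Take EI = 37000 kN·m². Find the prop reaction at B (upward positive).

R_B = 97.36 kN

Remove the prop at B; the released (primary) structure is a cantilever built in at A.
Deflection at B on the released cantilever, summing each load's contribution:
  clockwise couple 61 at a = 6.88: M₀a(2L − a)/(2EI) = 4327/EI
  UDL 17.5: wL⁴/(8EI) = 78191/EI
  point load 69.5 at a = 2.29: Pa²(3L − a)/(6EI) = 2367/EI
  δ_0 = 84885/EI
Tip deflection under a unit load at B: L³/(3EI) = 866.5/EI.
With EI = 37000 kN·m²: δ_0 = 2.2942 m and δ_{BB} = 0.02342 m/kN.
Compatibility — the spring shortens by R_B/k under the reaction it provides: δ_0 − R_B·δ_{BB} = R_B/k. With 1/k = 0.000145 m/kN, R_B = δ_0 / (δ_{BB} + 1/k) = 2.2942 / (0.02342 + 0.000145) = 97.36 kN.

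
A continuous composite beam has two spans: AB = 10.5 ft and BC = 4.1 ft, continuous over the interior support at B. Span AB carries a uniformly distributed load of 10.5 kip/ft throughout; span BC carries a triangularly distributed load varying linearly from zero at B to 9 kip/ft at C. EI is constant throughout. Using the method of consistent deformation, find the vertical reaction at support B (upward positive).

Insert a hinge at B; M_B is the redundant, and each span becomes simply supported.
Rotations at B on the released spans (each span's end-slope, ×1/EI):
  span AB: UDL 10.5: wL³/(24EI) = 506.5/EI
  span BC: triangular load, peak 9: 7w₀L³/(360EI) = 12.06/EI
  relative rotation θ_0 = (506.5 + 12.06)/EI = 518.5/EI
A unit hogging moment at B produces rotation L₁/(3EI) + L₂/(3EI) = 4.867/EI.
Slope continuity at B: θ_0 = M_B·4.867/EI, so M_B = 518.5/4.867 = 106.5 kip·ft (hogging).
Span AB, ΣM about A with M_B applied at B: R_B^{AB}·10.5 = 578.8 + 106.5, so R_B^{AB} = 65.27 kip and R_A = 110.2 − 65.27 = 44.98 kip.
Span BC, ΣM about C: R_B^{BC}·4.1 = 25.21 + 106.5, so R_B^{BC} = 32.14 kip and R_C = 18.45 − 32.14 = -13.69 kip.
R_B = 65.27 + 32.14 = 97.41 kip.

R_B = 97.41 kip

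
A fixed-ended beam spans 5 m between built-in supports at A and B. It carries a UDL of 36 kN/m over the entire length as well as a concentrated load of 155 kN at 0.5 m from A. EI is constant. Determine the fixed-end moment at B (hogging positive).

Release both end moments; the primary structure is a simply-supported span AB with redundants M_A and M_B.
End rotations of the released simple span under the applied load (×1/EI):
  at A: UDL 36: wL³/(24EI) = 187.5/EI
  at B: UDL 36: wL³/(24EI) = 187.5/EI
  at A: point load 155 at a = 0.5: Pab(L + b)/(6LEI) = 110.4/EI
  at B: point load 155 at a = 0.5: Pab(L + a)/(6LEI) = 63.94/EI
  θ_A0 = 297.9/EI,  θ_B0 = 251.4/EI
Flexibility coefficients: a unit moment at one end gives L/(3EI) there and L/(6EI) at the far end, so f₁₁ = f₂₂ = 1.667/EI and f₁₂ = f₂₁ = 0.8333/EI.
Compatibility — zero rotation at each built-in end:
  1.667 M_A + 0.8333 M_B = 297.9
  0.8333 M_A + 1.667 M_B = 251.4
Solving the pair gives M_A = 137.8 kN·m and M_B = 81.97 kN·m (hogging).

M_B = 81.97 kN·m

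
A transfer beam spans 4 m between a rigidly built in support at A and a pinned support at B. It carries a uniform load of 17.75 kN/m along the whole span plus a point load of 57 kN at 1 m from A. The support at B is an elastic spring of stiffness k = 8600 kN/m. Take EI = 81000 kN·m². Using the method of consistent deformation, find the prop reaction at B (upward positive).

Release the roller at B. Primary structure: cantilever fixed at A.
Free-end deflection of the primary structure under the applied loading (downward +):
  UDL 17.75: wL⁴/(8EI) = 568/EI
  point load 57 at a = 1: Pa²(3L − a)/(6EI) = 104.5/EI
  δ_0 = 672.5/EI
Flexibility coefficient — unit upward force at B: δ_{BB} = L³/(3EI) = 21.33/EI.
With EI = 81000 kN·m²: δ_0 = 0.008302 m and δ_{BB} = 0.000263 m/kN.
Compatibility — the spring shortens by R_B/k under the reaction it provides: δ_0 − R_B·δ_{BB} = R_B/k. With 1/k = 0.000116 m/kN, R_B = δ_0 / (δ_{BB} + 1/k) = 0.008302 / (0.000263 + 0.000116) = 21.87 kN.

R_B = 21.87 kN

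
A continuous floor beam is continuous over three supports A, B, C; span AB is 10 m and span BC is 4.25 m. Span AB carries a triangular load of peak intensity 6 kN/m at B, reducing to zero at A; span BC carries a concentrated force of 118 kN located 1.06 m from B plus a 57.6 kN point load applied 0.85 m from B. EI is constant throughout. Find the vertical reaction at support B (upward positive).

Release continuity at B by inserting a hinge; the redundant is the internal moment M_B. The primary structure is two simply-supported spans AB and BC.
Rotations at B on the released spans (each span's end-slope, ×1/EI):
  span AB: triangular load, peak 6: w₀L³/(45EI) = 133.3/EI
  span BC: point load 118 at a = 1.06: Pab(L + b)/(6LEI) = 116.4/EI
  span BC: point load 57.6 at a = 0.85: Pab(L + b)/(6LEI) = 49.94/EI
  relative rotation θ_0 = (133.3 + 166.4)/EI = 299.7/EI
A unit hogging moment at B produces rotation L₁/(3EI) + L₂/(3EI) = 4.75/EI.
Slope continuity at B: θ_0 = M_B·4.75/EI, so M_B = 299.7/4.75 = 63.09 kN·m (hogging).
Span AB, ΣM about A with M_B applied at B: R_B^{AB}·10 = 200 + 63.09, so R_B^{AB} = 26.31 kN and R_A = 30 − 26.31 = 3.691 kN.
Span BC, ΣM about C: R_B^{BC}·4.25 = 572.3 + 63.09, so R_B^{BC} = 149.5 kN and R_C = 175.6 − 149.5 = 26.11 kN.
R_B = 26.31 + 149.5 = 175.8 kN.

R_B = 175.8 kN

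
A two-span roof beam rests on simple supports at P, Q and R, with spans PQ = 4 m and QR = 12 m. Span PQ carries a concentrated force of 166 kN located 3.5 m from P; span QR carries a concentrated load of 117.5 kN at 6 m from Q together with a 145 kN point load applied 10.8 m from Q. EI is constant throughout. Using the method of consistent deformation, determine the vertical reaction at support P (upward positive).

R_P = -49.23 kN

Release continuity at Q by inserting a hinge; the redundant is the internal moment M_Q. The primary structure is two simply-supported spans PQ and QR.
Rotations at Q on the released spans (each span's end-slope, ×1/EI):
  span PQ: point load 166 at a = 3.5: Pab(L + a)/(6LEI) = 90.78/EI
  span QR: point load 117.5 at a = 6: Pab(L + b)/(6LEI) = 1058/EI
  span QR: point load 145 at a = 10.8: Pab(L + b)/(6LEI) = 344.5/EI
  relative rotation θ_0 = (90.78 + 1402)/EI = 1493/EI
A unit hogging moment at Q produces rotation L₁/(3EI) + L₂/(3EI) = 5.333/EI.
Compatibility: M_Q·(L₁+L₂)/(3EI) = θ_0, giving M_Q = 279.9 kN·m (hogging).
Span PQ, ΣM about P with M_Q applied at Q: R_Q^{PQ}·4 = 581 + 279.9, so R_Q^{PQ} = 215.2 kN and R_P = 166 − 215.2 = -49.23 kN.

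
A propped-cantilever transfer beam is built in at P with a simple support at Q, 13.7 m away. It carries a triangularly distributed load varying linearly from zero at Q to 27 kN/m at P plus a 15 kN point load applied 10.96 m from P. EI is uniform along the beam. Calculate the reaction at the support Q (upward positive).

Take the reaction at Q as the redundant and release it; the primary structure is a cantilever fixed at P.
Downward deflection at the released point Q due to the loads:
  triangular load, peak 27 at the fixed end: w₀L⁴/(30EI) = 31705/EI
  point load 15 at a = 10.96: Pa²(3L − a)/(6EI) = 9051/EI
  δ_0 = 40756/EI
Tip deflection under a unit load at Q: L³/(3EI) = 857.1/EI.
The prop prevents deflection at Q: R_Q = δ_0/δ_{QQ} = 40756/857.1 = 47.55 kN.

R_Q = 47.55 kN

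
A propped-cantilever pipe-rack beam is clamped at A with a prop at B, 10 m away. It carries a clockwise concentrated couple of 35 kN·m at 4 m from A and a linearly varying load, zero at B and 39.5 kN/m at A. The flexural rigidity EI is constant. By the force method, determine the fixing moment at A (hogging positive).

M_A = 264.7 kN·m

Remove the prop at B; the released (primary) structure is a cantilever built in at A.
Downward deflection at the released point B due to the loads:
  clockwise couple 35 at a = 4: M₀a(2L − a)/(2EI) = 1120/EI
  triangular load, peak 39.5 at the fixed end: w₀L⁴/(30EI) = 13167/EI
  δ_0 = 14287/EI
Tip deflection under a unit load at B: L³/(3EI) = 333.3/EI.
The prop prevents deflection at B: R_B = δ_0/δ_{BB} = 14287/333.3 = 42.86 kN.
Moment equilibrium about A: M_A = Σ(load moments about A) − R_B·L = 693.3 − 42.86×10 = 264.7 kN·m.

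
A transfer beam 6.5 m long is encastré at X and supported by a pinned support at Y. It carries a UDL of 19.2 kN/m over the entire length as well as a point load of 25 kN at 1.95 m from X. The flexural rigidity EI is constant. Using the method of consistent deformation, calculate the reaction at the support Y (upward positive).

R_Y = 49.84 kN

Release the roller at Y. Primary structure: cantilever fixed at X.
Deflection at Y on the released cantilever, summing each load's contribution:
  UDL 19.2: wL⁴/(8EI) = 4284/EI
  point load 25 at a = 1.95: Pa²(3L − a)/(6EI) = 278.1/EI
  δ_0 = 4562/EI
Tip deflection under a unit load at Y: L³/(3EI) = 91.54/EI.
Compatibility at Y: δ_0 − R_Y·δ_{YY} = 0, so R_Y = 4562/91.54 = 49.84 kN.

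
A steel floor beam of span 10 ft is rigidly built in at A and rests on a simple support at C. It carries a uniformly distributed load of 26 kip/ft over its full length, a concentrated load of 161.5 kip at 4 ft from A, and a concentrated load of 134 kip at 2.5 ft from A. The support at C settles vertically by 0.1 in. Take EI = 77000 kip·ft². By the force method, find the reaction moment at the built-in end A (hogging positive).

Take the reaction at C as the redundant and release it; the primary structure is a cantilever fixed at A.
Free-end deflection of the primary structure under the applied loading (downward +):
  UDL 26: wL⁴/(8EI) = 32500/EI
  point load 161.5 at a = 4: Pa²(3L − a)/(6EI) = 11197/EI
  point load 134 at a = 2.5: Pa²(3L − a)/(6EI) = 3839/EI
  δ_0 = 47536/EI
Flexibility coefficient — unit upward force at C: δ_{CC} = L³/(3EI) = 333.3/EI.
With EI = 77000 kip·ft²: δ_0 = 0.61735 ft and δ_{CC} = 0.004329 ft/kip.
Compatibility — the beam at C must follow the support down by 0.008333 ft: δ_0 − R_C·δ_{CC} = 0.008333, so R_C = (0.61735 − 0.008333)/0.004329 = 140.7 kip.
Moment equilibrium about A: M_A = Σ(load moments about A) − R_C·L = 2281 − 140.7×10 = 874.2 kip·ft.

M_A = 874.2 kip·ft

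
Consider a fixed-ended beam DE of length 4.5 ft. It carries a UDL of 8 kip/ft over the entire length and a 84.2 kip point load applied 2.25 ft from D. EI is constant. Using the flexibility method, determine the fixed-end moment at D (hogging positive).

Release both end moments; the primary structure is a simply-supported span DE with redundants M_D and M_E.
On the primary (simply-supported) span, the end slopes from the loading are:
  at D: UDL 8: wL³/(24EI) = 30.38/EI
  at E: UDL 8: wL³/(24EI) = 30.38/EI
  at D: point load 84.2 at a = 2.25: Pab(L + b)/(6LEI) = 106.6/EI
  at E: point load 84.2 at a = 2.25: Pab(L + a)/(6LEI) = 106.6/EI
  θ_D0 = 136.9/EI,  θ_E0 = 136.9/EI
Flexibility coefficients: a unit moment at one end gives L/(3EI) there and L/(6EI) at the far end, so f₁₁ = f₂₂ = 1.5/EI and f₁₂ = f₂₁ = 0.75/EI.
Compatibility — zero rotation at each built-in end:
  1.5 M_D + 0.75 M_E = 136.9
  0.75 M_D + 1.5 M_E = 136.9
Solving the pair gives M_D = 60.86 kip·ft and M_E = 60.86 kip·ft (hogging).

M_D = 60.86 kip·ft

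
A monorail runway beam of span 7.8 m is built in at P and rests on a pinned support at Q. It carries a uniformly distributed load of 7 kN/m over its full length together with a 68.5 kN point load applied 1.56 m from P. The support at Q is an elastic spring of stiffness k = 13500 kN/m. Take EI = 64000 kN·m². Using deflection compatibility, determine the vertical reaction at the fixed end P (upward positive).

R_P = 99.5 kN

Take the reaction at Q as the redundant and release it; the primary structure is a cantilever fixed at P.
Downward deflection at the released point Q due to the loads:
  UDL 7: wL⁴/(8EI) = 3239/EI
  point load 68.5 at a = 1.56: Pa²(3L − a)/(6EI) = 606.8/EI
  δ_0 = 3846/EI
Tip deflection under a unit load at Q: L³/(3EI) = 158.2/EI.
With EI = 64000 kN·m²: δ_0 = 0.060088 m and δ_{QQ} = 0.002472 m/kN.
Compatibility — the spring shortens by R_Q/k under the reaction it provides: δ_0 − R_Q·δ_{QQ} = R_Q/k. With 1/k = 0.000074 m/kN, R_Q = δ_0 / (δ_{QQ} + 1/k) = 0.060088 / (0.002472 + 0.000074) = 23.6 kN.
Vertical equilibrium: R_P = ΣP − R_Q = 123.1 − 23.6 = 99.5 kN.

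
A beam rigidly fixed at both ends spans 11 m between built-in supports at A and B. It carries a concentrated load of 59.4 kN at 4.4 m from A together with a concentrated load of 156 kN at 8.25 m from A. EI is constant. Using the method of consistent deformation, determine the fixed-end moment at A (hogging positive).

M_A = 174.5 kN·m

Release both end moments; the primary structure is a simply-supported span AB with redundants M_A and M_B.
On the primary (simply-supported) span, the end slopes from the loading are:
  at A: point load 59.4 at a = 4.4: Pab(L + b)/(6LEI) = 460/EI
  at B: point load 59.4 at a = 4.4: Pab(L + a)/(6LEI) = 402.5/EI
  at A: point load 156 at a = 8.25: Pab(L + b)/(6LEI) = 737.3/EI
  at B: point load 156 at a = 8.25: Pab(L + a)/(6LEI) = 1032/EI
  θ_A0 = 1197/EI,  θ_B0 = 1435/EI
Flexibility coefficients: a unit moment at one end gives L/(3EI) there and L/(6EI) at the far end, so f₁₁ = f₂₂ = 3.667/EI and f₁₂ = f₂₁ = 1.833/EI.
Compatibility — zero rotation at each built-in end:
  3.667 M_A + 1.833 M_B = 1197
  1.833 M_A + 3.667 M_B = 1435
Solving the pair gives M_A = 174.5 kN·m and M_B = 304 kN·m (hogging).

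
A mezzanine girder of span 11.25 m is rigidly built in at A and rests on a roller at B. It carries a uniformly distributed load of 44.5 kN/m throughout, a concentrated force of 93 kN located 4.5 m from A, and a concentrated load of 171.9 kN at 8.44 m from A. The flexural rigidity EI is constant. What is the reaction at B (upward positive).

R_B = 315.9 kN

Choose R_B as the redundant. The primary structure is the cantilever fixed at A.
Deflection at B on the released cantilever, summing each load's contribution:
  UDL 44.5: wL⁴/(8EI) = 89100/EI
  point load 93 at a = 4.5: Pa²(3L − a)/(6EI) = 9181/EI
  point load 171.9 at a = 8.44: Pa²(3L − a)/(6EI) = 51654/EI
  δ_0 = 149935/EI
Flexibility coefficient — unit upward force at B: δ_{BB} = L³/(3EI) = 474.6/EI.
The prop prevents deflection at B: R_B = δ_0/δ_{BB} = 149935/474.6 = 315.9 kN.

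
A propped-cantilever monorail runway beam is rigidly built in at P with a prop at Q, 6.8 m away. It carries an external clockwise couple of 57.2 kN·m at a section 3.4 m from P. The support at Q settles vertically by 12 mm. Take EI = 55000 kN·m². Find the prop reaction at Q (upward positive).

Take the reaction at Q as the redundant and release it; the primary structure is a cantilever fixed at P.
Deflection at Q on the released cantilever, summing each load's contribution:
  clockwise couple 57.2 at a = 3.4: M₀a(2L − a)/(2EI) = 991.8/EI
Flexibility coefficient — unit upward force at Q: δ_{QQ} = L³/(3EI) = 104.8/EI.
With EI = 55000 kN·m²: δ_0 = 0.018034 m and δ_{QQ} = 0.001906 m/kN.
Compatibility — the beam at Q must follow the support down by 0.012 m: δ_0 − R_Q·δ_{QQ} = 0.012, so R_Q = (0.018034 − 0.012)/0.001906 = 3.166 kN.

R_Q = 3.166 kN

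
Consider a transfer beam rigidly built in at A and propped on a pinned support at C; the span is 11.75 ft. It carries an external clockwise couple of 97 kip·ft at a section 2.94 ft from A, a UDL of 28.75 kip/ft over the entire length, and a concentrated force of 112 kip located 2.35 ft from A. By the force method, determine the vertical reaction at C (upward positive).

R_C = 138.4 kip

Take the reaction at C as the redundant and release it; the primary structure is a cantilever fixed at A.
Downward deflection at the released point C due to the loads:
  clockwise couple 97 at a = 2.94: M₀a(2L − a)/(2EI) = 2932/EI
  UDL 28.75: wL⁴/(8EI) = 68501/EI
  point load 112 at a = 2.35: Pa²(3L − a)/(6EI) = 3392/EI
  δ_0 = 74825/EI
Tip deflection under a unit load at C: L³/(3EI) = 540.7/EI.
The prop prevents deflection at C: R_C = δ_0/δ_{CC} = 74825/540.7 = 138.4 kip.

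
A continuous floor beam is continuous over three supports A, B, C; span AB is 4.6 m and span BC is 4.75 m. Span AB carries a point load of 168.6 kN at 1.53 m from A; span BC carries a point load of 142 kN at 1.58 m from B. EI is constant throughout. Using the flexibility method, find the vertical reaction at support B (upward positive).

Insert a hinge at B; M_B is the redundant, and each span becomes simply supported.
Discontinuity in slope at B on the released structure — sum the simple-span end rotations:
  span AB: point load 168.6 at a = 1.53: Pab(L + a)/(6LEI) = 175.9/EI
  span BC: point load 142 at a = 1.58: Pab(L + b)/(6LEI) = 197.6/EI
  relative rotation θ_0 = (175.9 + 197.6)/EI = 373.5/EI
A unit hogging moment at B produces rotation L₁/(3EI) + L₂/(3EI) = 3.117/EI.
Slope continuity at B: θ_0 = M_B·3.117/EI, so M_B = 373.5/3.117 = 119.9 kN·m (hogging).
Span AB, ΣM about A with M_B applied at B: R_B^{AB}·4.6 = 258 + 119.9, so R_B^{AB} = 82.13 kN and R_A = 168.6 − 82.13 = 86.47 kN.
Span BC, ΣM about C: R_B^{BC}·4.75 = 450.1 + 119.9, so R_B^{BC} = 120 kN and R_C = 142 − 120 = 22 kN.
R_B = 82.13 + 120 = 202.1 kN.

R_B = 202.1 kN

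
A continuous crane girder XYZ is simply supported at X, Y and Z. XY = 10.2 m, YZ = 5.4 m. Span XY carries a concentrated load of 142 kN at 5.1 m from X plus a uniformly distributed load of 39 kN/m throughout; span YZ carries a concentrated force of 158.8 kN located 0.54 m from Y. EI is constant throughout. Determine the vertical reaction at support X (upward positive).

Release continuity at Y by inserting a hinge; the redundant is the internal moment M_Y. The primary structure is two simply-supported spans XY and YZ.
Discontinuity in slope at Y on the released structure — sum the simple-span end rotations:
  span XY: point load 142 at a = 5.1: Pab(L + a)/(6LEI) = 923.4/EI
  span XY: UDL 39: wL³/(24EI) = 1724/EI
  span YZ: point load 158.8 at a = 0.54: Pab(L + b)/(6LEI) = 132/EI
  relative rotation θ_0 = (2648 + 132)/EI = 2780/EI
A unit hogging moment at Y produces rotation L₁/(3EI) + L₂/(3EI) = 5.2/EI.
Compatibility: M_Y·(L₁+L₂)/(3EI) = θ_0, giving M_Y = 534.6 kN·m (hogging).
Span XY, ΣM about X with M_Y applied at Y: R_Y^{XY}·10.2 = 2753 + 534.6, so R_Y^{XY} = 322.3 kN and R_X = 539.8 − 322.3 = 217.5 kN.

R_X = 217.5 kN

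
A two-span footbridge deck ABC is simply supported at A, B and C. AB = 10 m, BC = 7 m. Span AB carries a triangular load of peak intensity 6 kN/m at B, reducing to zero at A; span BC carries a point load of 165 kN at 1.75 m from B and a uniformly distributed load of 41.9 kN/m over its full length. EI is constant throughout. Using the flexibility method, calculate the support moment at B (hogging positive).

M_B = 207.2 kN·m

Release continuity at B by inserting a hinge; the redundant is the internal moment M_B. The primary structure is two simply-supported spans AB and BC.
End slopes at the hinge B, treating each span as simply supported:
  span AB: triangular load, peak 6: w₀L³/(45EI) = 133.3/EI
  span BC: point load 165 at a = 1.75: Pab(L + b)/(6LEI) = 442.1/EI
  span BC: UDL 41.9: wL³/(24EI) = 598.8/EI
  relative rotation θ_0 = (133.3 + 1041)/EI = 1174/EI
A unit hogging moment at B produces rotation L₁/(3EI) + L₂/(3EI) = 5.667/EI.
Compatibility: M_B·(L₁+L₂)/(3EI) = θ_0, giving M_B = 207.2 kN·m (hogging).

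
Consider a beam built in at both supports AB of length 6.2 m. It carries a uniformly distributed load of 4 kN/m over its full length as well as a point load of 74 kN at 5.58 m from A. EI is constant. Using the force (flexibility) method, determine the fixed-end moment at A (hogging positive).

Take the two fixed-end moments M_A, M_B as redundants; the released structure is the simple span AB.
End rotations of the released simple span under the applied load (×1/EI):
  at A: UDL 4: wL³/(24EI) = 39.72/EI
  at B: UDL 4: wL³/(24EI) = 39.72/EI
  at A: point load 74 at a = 5.58: Pab(L + b)/(6LEI) = 46.94/EI
  at B: point load 74 at a = 5.58: Pab(L + a)/(6LEI) = 81.07/EI
  θ_A0 = 86.66/EI,  θ_B0 = 120.8/EI
Flexibility coefficients: a unit moment at one end gives L/(3EI) there and L/(6EI) at the far end, so f₁₁ = f₂₂ = 2.067/EI and f₁₂ = f₂₁ = 1.033/EI.
Compatibility — zero rotation at each built-in end:
  2.067 M_A + 1.033 M_B = 86.66
  1.033 M_A + 2.067 M_B = 120.8
Solving the pair gives M_A = 16.94 kN·m and M_B = 49.98 kN·m (hogging).

M_A = 16.94 kN·m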